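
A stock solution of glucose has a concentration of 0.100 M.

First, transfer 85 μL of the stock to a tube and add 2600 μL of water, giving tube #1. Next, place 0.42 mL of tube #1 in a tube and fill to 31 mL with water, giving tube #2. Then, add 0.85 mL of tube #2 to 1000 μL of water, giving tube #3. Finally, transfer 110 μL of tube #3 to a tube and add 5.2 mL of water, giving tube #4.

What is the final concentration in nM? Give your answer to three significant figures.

Step 1: 85 μL + 2600 μL = 2685 μL total → factor 2685/85 = 31.588
Step 2: 0.42 mL brought to 31 mL → factor 31/0.42 = 73.81
Step 3: 0.85 mL + 1000 μL = 1.85 mL total → factor 1.85/0.85 = 2.1765
Step 4: 110 μL + 5.2 mL = 5310 μL total → factor 5310/110 = 48.273
Overall dilution factor = 31.588 × 73.81 × 2.1765 × 48.273 = 2.4496 × 10^5
Final = 0.100 M / 2.4496 × 10^5 = 4.082 × 10^-7 M = 408 nM

408 nM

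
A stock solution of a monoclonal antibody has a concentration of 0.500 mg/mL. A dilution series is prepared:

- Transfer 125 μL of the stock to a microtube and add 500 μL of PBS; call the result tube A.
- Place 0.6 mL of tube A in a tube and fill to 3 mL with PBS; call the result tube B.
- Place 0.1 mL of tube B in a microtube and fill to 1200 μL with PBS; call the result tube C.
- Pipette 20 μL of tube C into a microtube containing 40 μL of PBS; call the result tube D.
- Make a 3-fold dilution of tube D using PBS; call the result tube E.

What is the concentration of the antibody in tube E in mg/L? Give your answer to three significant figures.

0.185 mg/L

Step 1: 125 μL + 500 μL = 625 μL total → factor 625/125 = 5
Step 2: 0.6 mL brought to 3 mL → factor 3/0.6 = 5
Step 3: 0.1 mL brought to 1200 μL → factor 1.2/0.1 = 12
Step 4: 20 μL + 40 μL = 60 μL total → factor 60/20 = 3
Step 5: 3-fold → factor 3
Overall dilution factor = 5 × 5 × 12 × 3 × 3 = 2700
Final = 0.500 mg/mL / 2700 = 0.0001852 mg/mL = 0.185 mg/L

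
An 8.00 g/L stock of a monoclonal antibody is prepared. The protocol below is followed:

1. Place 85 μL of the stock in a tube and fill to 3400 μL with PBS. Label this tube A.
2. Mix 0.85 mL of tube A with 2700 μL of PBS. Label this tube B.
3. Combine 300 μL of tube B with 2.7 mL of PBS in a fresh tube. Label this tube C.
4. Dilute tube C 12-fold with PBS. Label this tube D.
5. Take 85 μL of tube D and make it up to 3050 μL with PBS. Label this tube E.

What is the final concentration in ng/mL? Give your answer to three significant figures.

Step 1: 85 μL brought to 3400 μL → factor 3400/85 = 40
Step 2: 0.85 mL + 2700 μL = 3.55 mL total → factor 3.55/0.85 = 4.1765
Step 3: 300 μL + 2.7 mL = 3000 μL total → factor 3000/300 = 10
Step 4: 12-fold → factor 12
Step 5: 85 μL brought to 3050 μL → factor 3050/85 = 35.882
Overall dilution factor = 40 × 4.1765 × 10 × 12 × 35.882 = 7.1934 × 10^5
Final = 8.00 g/L / 7.1934 × 10^5 = 1.112 × 10^-5 g/L = 11.1 ng/mL

11.1 ng/mL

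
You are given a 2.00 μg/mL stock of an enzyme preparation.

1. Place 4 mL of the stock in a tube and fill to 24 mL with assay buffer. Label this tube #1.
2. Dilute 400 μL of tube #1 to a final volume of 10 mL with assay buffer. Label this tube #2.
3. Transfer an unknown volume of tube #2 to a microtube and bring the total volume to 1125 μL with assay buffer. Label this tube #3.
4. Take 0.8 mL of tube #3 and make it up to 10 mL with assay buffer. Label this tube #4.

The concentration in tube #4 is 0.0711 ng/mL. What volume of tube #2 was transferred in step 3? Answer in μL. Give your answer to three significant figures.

Step 1: 4 mL brought to 24 mL → factor 24/4 = 6
Step 2: 400 μL brought to 10 mL → factor 10000/400 = 25
Step 3: v brought to 1125 μL → factor = 1125 μL/v
Step 4: 0.8 mL brought to 10 mL → factor 10/0.8 = 12.5
Product of known-step factors = 1875
Overall factor = 2.00 μg/mL / (0.0711 ng/mL) = 28129
Step-3 factor = 28129 / 1875 = 15.002
v = 1125 μL / 15.002 = 75.0 μL

75.0 μL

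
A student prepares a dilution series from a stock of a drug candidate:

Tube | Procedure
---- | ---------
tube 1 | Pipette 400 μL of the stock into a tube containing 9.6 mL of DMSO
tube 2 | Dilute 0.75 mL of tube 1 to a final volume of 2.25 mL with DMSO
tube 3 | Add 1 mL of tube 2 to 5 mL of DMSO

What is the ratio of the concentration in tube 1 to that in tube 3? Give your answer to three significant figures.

Step 1: 400 μL + 9.6 mL = 10000 μL total → factor 10000/400 = 25
Step 2: 0.75 mL brought to 2.25 mL → factor 2.25/0.75 = 3
Step 3: 1 mL + 5 mL = 6 mL total → factor 6/1 = 6
Dilution factor to tube 1 = 25; to tube 3 = 450
[tube 1]/[tube 3] = (factor to tube 3)/(factor to tube 1) = 450/25 = 18.0

18.0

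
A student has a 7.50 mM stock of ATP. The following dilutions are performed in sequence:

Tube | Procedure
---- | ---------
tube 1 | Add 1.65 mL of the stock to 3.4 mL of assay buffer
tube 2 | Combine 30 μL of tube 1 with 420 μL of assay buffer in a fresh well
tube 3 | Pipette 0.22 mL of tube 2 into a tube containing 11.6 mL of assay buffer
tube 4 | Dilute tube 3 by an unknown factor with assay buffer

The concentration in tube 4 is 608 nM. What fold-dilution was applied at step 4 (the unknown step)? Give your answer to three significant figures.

Step 1: 1.65 mL + 3.4 mL = 5.05 mL total → factor 5.05/1.65 = 3.0606
Step 2: 30 μL + 420 μL = 450 μL total → factor 450/30 = 15
Step 3: 0.22 mL + 11.6 mL = 11.82 mL total → factor 11.82/0.22 = 53.727
Step 4: unknown factor x
Product of known-step factors = 2466.6
Overall factor = 7.50 mM / (608 nM) = 12336
x = 12336 / 2466.6 = 5.00

5.00-fold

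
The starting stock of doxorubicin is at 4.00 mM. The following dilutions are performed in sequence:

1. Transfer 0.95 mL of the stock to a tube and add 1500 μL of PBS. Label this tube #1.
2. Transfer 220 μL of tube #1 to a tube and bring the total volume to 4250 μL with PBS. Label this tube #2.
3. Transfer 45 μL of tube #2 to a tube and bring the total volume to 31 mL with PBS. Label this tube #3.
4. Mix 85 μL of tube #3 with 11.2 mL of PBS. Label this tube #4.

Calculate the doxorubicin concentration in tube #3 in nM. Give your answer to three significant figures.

Step 1: 0.95 mL + 1500 μL = 2.45 mL total → factor 2.45/0.95 = 2.5789
Step 2: 220 μL brought to 4250 μL → factor 4250/220 = 19.318
Step 3: 45 μL brought to 31 mL → factor 31000/45 = 688.89
Dilution factor through tube #3 = 2.5789 × 19.318 × 688.89 = 34321
[tube #3] = 4.00 mM / 34321 = 0.0001165 mM = 117 nM

117 nM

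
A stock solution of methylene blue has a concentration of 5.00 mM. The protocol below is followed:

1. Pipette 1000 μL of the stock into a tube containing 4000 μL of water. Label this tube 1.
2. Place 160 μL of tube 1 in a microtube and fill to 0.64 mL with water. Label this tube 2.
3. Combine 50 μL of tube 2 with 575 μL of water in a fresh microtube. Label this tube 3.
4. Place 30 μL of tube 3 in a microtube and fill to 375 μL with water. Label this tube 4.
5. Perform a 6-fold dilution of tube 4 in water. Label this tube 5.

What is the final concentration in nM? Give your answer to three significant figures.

267 nM

Step 1: 1000 μL + 4000 μL = 5000 μL total → factor 5000/1000 = 5
Step 2: 160 μL brought to 0.64 mL → factor 640/160 = 4
Step 3: 50 μL + 575 μL = 625 μL total → factor 625/50 = 12.5
Step 4: 30 μL brought to 375 μL → factor 375/30 = 12.5
Step 5: 6-fold → factor 6
Overall dilution factor = 5 × 4 × 12.5 × 12.5 × 6 = 18750
Final = 5.00 mM / 18750 = 0.0002667 mM = 267 nM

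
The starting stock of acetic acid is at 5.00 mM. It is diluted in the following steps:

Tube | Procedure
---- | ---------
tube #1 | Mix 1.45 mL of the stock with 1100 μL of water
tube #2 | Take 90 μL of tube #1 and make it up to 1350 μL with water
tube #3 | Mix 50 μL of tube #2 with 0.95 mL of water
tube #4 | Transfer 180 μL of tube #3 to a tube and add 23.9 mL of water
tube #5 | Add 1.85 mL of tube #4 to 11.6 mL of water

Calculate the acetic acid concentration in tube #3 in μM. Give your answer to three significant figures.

Step 1: 1.45 mL + 1100 μL = 2.55 mL total → factor 2.55/1.45 = 1.7586
Step 2: 90 μL brought to 1350 μL → factor 1350/90 = 15
Step 3: 50 μL + 0.95 mL = 1000 μL total → factor 1000/50 = 20
Dilution factor through tube #3 = 1.7586 × 15 × 20 = 527.59
[tube #3] = 5.00 mM / 527.59 = 0.009477 mM = 9.48 μM

9.48 μM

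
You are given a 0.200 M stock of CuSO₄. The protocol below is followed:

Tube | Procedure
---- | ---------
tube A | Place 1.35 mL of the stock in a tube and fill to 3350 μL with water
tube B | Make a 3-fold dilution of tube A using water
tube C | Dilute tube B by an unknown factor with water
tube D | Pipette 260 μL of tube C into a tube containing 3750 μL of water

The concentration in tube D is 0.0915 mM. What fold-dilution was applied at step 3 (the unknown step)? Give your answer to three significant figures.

19.0-fold

Step 1: 1.35 mL brought to 3350 μL → factor 3.35/1.35 = 2.4815
Step 2: 3-fold → factor 3
Step 3: unknown factor x
Step 4: 260 μL + 3750 μL = 4010 μL total → factor 4010/260 = 15.423
Product of known-step factors = 114.82
Overall factor = 0.200 M / (0.0915 mM) = 2185.8
x = 2185.8 / 114.82 = 19.0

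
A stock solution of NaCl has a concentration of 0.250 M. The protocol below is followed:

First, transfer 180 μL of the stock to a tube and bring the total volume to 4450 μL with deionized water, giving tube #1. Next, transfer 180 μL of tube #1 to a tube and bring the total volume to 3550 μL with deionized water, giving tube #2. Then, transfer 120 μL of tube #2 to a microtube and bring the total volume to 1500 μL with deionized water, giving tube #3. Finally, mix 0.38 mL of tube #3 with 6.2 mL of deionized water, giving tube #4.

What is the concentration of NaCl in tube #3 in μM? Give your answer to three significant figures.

Step 1: 180 μL brought to 4450 μL → factor 4450/180 = 24.722
Step 2: 180 μL brought to 3550 μL → factor 3550/180 = 19.722
Step 3: 120 μL brought to 1500 μL → factor 1500/120 = 12.5
Dilution factor through tube #3 = 24.722 × 19.722 × 12.5 = 6094.7
[tube #3] = 0.250 M / 6094.7 = 4.102 × 10^-5 M = 41.0 μM

41.0 μM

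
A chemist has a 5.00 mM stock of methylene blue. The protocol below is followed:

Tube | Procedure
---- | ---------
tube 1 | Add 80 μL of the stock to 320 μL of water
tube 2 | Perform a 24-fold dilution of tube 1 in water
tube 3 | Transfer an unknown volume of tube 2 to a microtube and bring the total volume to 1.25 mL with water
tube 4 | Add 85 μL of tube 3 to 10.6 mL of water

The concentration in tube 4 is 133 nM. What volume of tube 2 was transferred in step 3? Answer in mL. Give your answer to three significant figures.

Step 1: 80 μL + 320 μL = 400 μL total → factor 400/80 = 5
Step 2: 24-fold → factor 24
Step 3: v brought to 1.25 mL → factor = 1.25 mL/v
Step 4: 85 μL + 10.6 mL = 10685 μL total → factor 10685/85 = 125.71
Product of known-step factors = 15085
Overall factor = 5.00 mM / (133 nM) = 37594
Step-3 factor = 37594 / 15085 = 2.4922
v = 1.25 mL / 2.4922 = 0.502 mL

0.502 mL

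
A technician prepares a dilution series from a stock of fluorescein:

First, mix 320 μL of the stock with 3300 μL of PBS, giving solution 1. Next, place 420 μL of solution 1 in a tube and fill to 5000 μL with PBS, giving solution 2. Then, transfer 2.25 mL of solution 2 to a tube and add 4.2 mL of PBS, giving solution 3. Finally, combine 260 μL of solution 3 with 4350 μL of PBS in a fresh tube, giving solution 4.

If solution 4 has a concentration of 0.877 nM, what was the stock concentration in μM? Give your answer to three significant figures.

6.00 μM

Step 1: 320 μL + 3300 μL = 3620 μL total → factor 3620/320 = 11.312
Step 2: 420 μL brought to 5000 μL → factor 5000/420 = 11.905
Step 3: 2.25 mL + 4.2 mL = 6.45 mL total → factor 6.45/2.25 = 2.8667
Step 4: 260 μL + 4350 μL = 4610 μL total → factor 4610/260 = 17.731
Overall dilution factor = 11.312 × 11.905 × 2.8667 × 17.731 = 6845.2
Stock = 0.877 nM × 6845.2 = 6003 nM = 6.00 μM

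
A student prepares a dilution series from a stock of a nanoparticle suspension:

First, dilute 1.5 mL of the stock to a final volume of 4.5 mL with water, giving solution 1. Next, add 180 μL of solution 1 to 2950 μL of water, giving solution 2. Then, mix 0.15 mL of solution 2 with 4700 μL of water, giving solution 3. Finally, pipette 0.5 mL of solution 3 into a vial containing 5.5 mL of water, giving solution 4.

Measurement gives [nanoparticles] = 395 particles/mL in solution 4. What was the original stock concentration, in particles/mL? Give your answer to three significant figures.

8.00 × 10^6 particles/mL

Step 1: 1.5 mL brought to 4.5 mL → factor 4.5/1.5 = 3
Step 2: 180 μL + 2950 μL = 3130 μL total → factor 3130/180 = 17.389
Step 3: 0.15 mL + 4700 μL = 4.85 mL total → factor 4.85/0.15 = 32.333
Step 4: 0.5 mL + 5.5 mL = 6 mL total → factor 6/0.5 = 12
Overall dilution factor = 3 × 17.389 × 32.333 × 12 = 20241
Stock = 395 particles/mL × 20241 = 8.00 × 10^6 particles/mL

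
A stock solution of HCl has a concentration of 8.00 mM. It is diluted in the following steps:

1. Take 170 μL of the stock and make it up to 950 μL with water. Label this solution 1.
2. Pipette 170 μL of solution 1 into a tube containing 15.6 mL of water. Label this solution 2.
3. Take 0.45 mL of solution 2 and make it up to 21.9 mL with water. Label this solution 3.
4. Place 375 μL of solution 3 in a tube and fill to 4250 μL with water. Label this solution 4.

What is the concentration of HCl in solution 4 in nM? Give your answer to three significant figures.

28.0 nM

Step 1: 170 μL brought to 950 μL → factor 950/170 = 5.5882
Step 2: 170 μL + 15.6 mL = 15770 μL total → factor 15770/170 = 92.765
Step 3: 0.45 mL brought to 21.9 mL → factor 21.9/0.45 = 48.667
Step 4: 375 μL brought to 4250 μL → factor 4250/375 = 11.333
Overall dilution factor = 5.5882 × 92.765 × 48.667 × 11.333 = 2.8592 × 10^5
Final = 8.00 mM / 2.8592 × 10^5 = 2.798 × 10^-5 mM = 28.0 nM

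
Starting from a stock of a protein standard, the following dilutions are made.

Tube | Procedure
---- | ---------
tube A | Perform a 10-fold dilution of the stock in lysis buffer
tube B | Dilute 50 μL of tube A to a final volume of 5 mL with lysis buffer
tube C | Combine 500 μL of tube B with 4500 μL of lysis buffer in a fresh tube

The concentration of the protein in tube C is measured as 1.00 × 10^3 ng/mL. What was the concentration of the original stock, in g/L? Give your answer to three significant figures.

Step 1: 10-fold → factor 10
Step 2: 50 μL brought to 5 mL → factor 5000/50 = 100
Step 3: 500 μL + 4500 μL = 5000 μL total → factor 5000/500 = 10
Overall dilution factor = 10 × 100 × 10 = 10000
Stock = 1.00 × 10^3 ng/mL × 10000 = 1.000 × 10^7 ng/mL = 10.0 g/L

10.0 g/L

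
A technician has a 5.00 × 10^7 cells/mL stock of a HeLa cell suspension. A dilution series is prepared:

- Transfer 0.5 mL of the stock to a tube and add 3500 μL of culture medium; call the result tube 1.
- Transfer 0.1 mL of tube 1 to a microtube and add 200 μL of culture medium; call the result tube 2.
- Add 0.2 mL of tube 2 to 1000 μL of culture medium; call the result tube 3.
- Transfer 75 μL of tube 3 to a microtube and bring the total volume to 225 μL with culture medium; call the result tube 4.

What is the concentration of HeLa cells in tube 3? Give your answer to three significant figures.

Step 1: 0.5 mL + 3500 μL = 4 mL total → factor 4/0.5 = 8
Step 2: 0.1 mL + 200 μL = 0.3 mL total → factor 0.3/0.1 = 3
Step 3: 0.2 mL + 1000 μL = 1.2 mL total → factor 1.2/0.2 = 6
Dilution factor through tube 3 = 8 × 3 × 6 = 144
[tube 3] = 5.00 × 10^7 cells/mL / 144 = 3.47 × 10^5 cells/mL

3.47 × 10^5 cells/mL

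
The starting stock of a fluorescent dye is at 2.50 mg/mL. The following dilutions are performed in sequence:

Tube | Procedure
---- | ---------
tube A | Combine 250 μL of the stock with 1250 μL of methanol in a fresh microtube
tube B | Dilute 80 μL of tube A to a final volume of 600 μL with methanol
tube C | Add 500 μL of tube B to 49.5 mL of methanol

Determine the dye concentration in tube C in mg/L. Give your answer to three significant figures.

Step 1: 250 μL + 1250 μL = 1500 μL total → factor 1500/250 = 6
Step 2: 80 μL brought to 600 μL → factor 600/80 = 7.5
Step 3: 500 μL + 49.5 mL = 50000 μL total → factor 50000/500 = 100
Overall dilution factor = 6 × 7.5 × 100 = 4500
Final = 2.50 mg/mL / 4500 = 0.0005556 mg/mL = 0.556 mg/L

0.556 mg/L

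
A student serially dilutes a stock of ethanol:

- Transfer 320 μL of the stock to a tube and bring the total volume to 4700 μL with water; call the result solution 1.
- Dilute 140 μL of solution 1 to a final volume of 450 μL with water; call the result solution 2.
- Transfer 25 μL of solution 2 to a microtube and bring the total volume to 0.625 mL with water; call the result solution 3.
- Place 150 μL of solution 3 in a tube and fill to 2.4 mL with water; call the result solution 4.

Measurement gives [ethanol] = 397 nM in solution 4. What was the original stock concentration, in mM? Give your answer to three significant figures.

Step 1: 320 μL brought to 4700 μL → factor 4700/320 = 14.688
Step 2: 140 μL brought to 450 μL → factor 450/140 = 3.2143
Step 3: 25 μL brought to 0.625 mL → factor 625/25 = 25
Step 4: 150 μL brought to 2.4 mL → factor 2400/150 = 16
Overall dilution factor = 14.688 × 3.2143 × 25 × 16 = 18884
Stock = 397 nM × 18884 = 7.497 × 10^6 nM = 7.50 mM

7.50 mM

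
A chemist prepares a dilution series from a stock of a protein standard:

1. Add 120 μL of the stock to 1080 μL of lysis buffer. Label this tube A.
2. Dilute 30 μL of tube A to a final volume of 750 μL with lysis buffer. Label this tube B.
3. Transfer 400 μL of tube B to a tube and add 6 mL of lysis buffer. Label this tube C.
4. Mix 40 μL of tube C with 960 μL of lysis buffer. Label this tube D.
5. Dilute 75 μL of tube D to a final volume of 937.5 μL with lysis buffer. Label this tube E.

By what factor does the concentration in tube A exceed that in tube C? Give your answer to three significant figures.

400

Step 1: 120 μL + 1080 μL = 1200 μL total → factor 1200/120 = 10
Step 2: 30 μL brought to 750 μL → factor 750/30 = 25
Step 3: 400 μL + 6 mL = 6400 μL total → factor 6400/400 = 16
Dilution factor to tube A = 10; to tube C = 4000
[tube A]/[tube C] = (factor to tube C)/(factor to tube A) = 4000/10 = 400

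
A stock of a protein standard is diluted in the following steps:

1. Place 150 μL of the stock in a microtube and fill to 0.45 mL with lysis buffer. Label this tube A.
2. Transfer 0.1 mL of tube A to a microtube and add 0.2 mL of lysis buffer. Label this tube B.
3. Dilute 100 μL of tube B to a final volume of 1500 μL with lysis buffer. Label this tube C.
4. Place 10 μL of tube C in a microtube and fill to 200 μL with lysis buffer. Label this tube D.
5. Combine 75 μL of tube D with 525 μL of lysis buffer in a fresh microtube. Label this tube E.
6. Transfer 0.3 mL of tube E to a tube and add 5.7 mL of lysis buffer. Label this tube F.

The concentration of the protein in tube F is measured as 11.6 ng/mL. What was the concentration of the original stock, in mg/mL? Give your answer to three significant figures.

Step 1: 150 μL brought to 0.45 mL → factor 450/150 = 3
Step 2: 0.1 mL + 0.2 mL = 0.3 mL total → factor 0.3/0.1 = 3
Step 3: 100 μL brought to 1500 μL → factor 1500/100 = 15
Step 4: 10 μL brought to 200 μL → factor 200/10 = 20
Step 5: 75 μL + 525 μL = 600 μL total → factor 600/75 = 8
Step 6: 0.3 mL + 5.7 mL = 6 mL total → factor 6/0.3 = 20
Overall dilution factor = 3 × 3 × 15 × 20 × 8 × 20 = 4.32 × 10^5
Stock = 11.6 ng/mL × 4.32 × 10^5 = 5.011 × 10^6 ng/mL = 5.01 mg/mL

5.01 mg/mL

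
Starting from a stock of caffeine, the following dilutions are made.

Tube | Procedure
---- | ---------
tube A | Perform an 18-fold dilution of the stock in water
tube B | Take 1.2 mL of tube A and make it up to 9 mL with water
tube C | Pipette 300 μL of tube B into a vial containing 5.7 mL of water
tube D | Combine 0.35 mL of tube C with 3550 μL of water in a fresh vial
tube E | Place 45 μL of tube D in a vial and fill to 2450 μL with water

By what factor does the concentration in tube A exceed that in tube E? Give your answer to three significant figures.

9.10 × 10^4

Step 1: 18-fold → factor 18
Step 2: 1.2 mL brought to 9 mL → factor 9/1.2 = 7.5
Step 3: 300 μL + 5.7 mL = 6000 μL total → factor 6000/300 = 20
Step 4: 0.35 mL + 3550 μL = 3.9 mL total → factor 3.9/0.35 = 11.143
Step 5: 45 μL brought to 2450 μL → factor 2450/45 = 54.444
Dilution factor to tube A = 18; to tube E = 1.638 × 10^6
[tube A]/[tube E] = (factor to tube E)/(factor to tube A) = 1.638 × 10^6/18 = 9.10 × 10^4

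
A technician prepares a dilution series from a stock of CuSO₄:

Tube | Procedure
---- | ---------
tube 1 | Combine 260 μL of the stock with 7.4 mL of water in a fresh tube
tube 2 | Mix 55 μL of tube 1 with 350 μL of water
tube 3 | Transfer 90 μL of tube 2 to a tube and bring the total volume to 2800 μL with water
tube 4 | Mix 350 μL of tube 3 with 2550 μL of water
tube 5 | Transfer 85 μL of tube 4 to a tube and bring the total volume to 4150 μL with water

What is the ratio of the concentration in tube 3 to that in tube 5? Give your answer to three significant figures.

Step 1: 260 μL + 7.4 mL = 7660 μL total → factor 7660/260 = 29.462
Step 2: 55 μL + 350 μL = 405 μL total → factor 405/55 = 7.3636
Step 3: 90 μL brought to 2800 μL → factor 2800/90 = 31.111
Step 4: 350 μL + 2550 μL = 2900 μL total → factor 2900/350 = 8.2857
Step 5: 85 μL brought to 4150 μL → factor 4150/85 = 48.824
Dilution factor to tube 3 = 6749.4; to tube 5 = 2.7304 × 10^6
[tube 3]/[tube 5] = (factor to tube 5)/(factor to tube 3) = 2.7304 × 10^6/6749.4 = 405

405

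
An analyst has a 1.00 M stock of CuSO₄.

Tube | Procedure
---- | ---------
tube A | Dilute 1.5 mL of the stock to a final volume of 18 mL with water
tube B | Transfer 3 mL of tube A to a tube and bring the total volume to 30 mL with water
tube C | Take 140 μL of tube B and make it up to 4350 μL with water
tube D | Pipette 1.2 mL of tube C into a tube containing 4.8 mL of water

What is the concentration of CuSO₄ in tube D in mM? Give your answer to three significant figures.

0.0536 mM

Step 1: 1.5 mL brought to 18 mL → factor 18/1.5 = 12
Step 2: 3 mL brought to 30 mL → factor 30/3 = 10
Step 3: 140 μL brought to 4350 μL → factor 4350/140 = 31.071
Step 4: 1.2 mL + 4.8 mL = 6 mL total → factor 6/1.2 = 5
Overall dilution factor = 12 × 10 × 31.071 × 5 = 18643
Final = 1.00 M / 18643 = 5.364 × 10^-5 M = 0.0536 mM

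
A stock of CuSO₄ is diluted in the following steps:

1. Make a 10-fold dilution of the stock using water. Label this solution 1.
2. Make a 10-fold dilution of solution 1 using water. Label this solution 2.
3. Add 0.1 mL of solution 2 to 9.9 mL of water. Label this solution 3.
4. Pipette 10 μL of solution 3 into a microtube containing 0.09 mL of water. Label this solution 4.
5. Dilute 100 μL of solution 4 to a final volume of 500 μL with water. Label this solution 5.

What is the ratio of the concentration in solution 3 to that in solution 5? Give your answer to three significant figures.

50.0

Step 1: 10-fold → factor 10
Step 2: 10-fold → factor 10
Step 3: 0.1 mL + 9.9 mL = 10 mL total → factor 10/0.1 = 100
Step 4: 10 μL + 0.09 mL = 100 μL total → factor 100/10 = 10
Step 5: 100 μL brought to 500 μL → factor 500/100 = 5
Dilution factor to solution 3 = 10000; to solution 5 = 5 × 10^5
[solution 3]/[solution 5] = (factor to solution 5)/(factor to solution 3) = 5 × 10^5/10000 = 50.0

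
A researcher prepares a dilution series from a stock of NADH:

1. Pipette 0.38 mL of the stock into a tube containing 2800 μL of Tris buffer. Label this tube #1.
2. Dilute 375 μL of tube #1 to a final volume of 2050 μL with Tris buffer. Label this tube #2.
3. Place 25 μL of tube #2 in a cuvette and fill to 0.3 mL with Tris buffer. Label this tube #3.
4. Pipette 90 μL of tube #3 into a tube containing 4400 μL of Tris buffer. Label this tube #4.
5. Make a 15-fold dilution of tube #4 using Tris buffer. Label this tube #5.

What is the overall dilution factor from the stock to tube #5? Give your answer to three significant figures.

4.11 × 10^5

Step 1: 0.38 mL + 2800 μL = 3.18 mL total → factor 3.18/0.38 = 8.3684
Step 2: 375 μL brought to 2050 μL → factor 2050/375 = 5.4667
Step 3: 25 μL brought to 0.3 mL → factor 300/25 = 12
Step 4: 90 μL + 4400 μL = 4490 μL total → factor 4490/90 = 49.889
Step 5: 15-fold → factor 15
Overall dilution factor = 8.3684 × 5.4667 × 12 × 49.889 × 15 = 4.1081 × 10^5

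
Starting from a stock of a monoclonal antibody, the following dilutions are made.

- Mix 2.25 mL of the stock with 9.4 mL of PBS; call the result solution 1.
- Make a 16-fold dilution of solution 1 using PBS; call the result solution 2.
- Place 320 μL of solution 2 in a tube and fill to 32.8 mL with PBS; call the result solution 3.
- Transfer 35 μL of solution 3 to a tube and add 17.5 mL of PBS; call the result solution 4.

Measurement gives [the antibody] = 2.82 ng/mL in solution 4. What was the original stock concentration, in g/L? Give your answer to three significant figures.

Step 1: 2.25 mL + 9.4 mL = 11.65 mL total → factor 11.65/2.25 = 5.1778
Step 2: 16-fold → factor 16
Step 3: 320 μL brought to 32.8 mL → factor 32800/320 = 102.5
Step 4: 35 μL + 17.5 mL = 17535 μL total → factor 17535/35 = 501
Overall dilution factor = 5.1778 × 16 × 102.5 × 501 = 4.2543 × 10^6
Stock = 2.82 ng/mL × 4.2543 × 10^6 = 1.200 × 10^7 ng/mL = 12.0 g/L

12.0 g/L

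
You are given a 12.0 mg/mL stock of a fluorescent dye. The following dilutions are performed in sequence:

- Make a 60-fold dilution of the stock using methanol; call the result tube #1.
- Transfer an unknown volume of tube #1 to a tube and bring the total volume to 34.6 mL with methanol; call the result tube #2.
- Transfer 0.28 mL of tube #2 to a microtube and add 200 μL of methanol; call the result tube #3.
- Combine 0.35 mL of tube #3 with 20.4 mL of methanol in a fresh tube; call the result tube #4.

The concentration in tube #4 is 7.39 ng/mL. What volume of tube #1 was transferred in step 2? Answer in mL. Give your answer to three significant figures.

0.130 mL

Step 1: 60-fold → factor 60
Step 2: v brought to 34.6 mL → factor = 34.6 mL/v
Step 3: 0.28 mL + 200 μL = 0.48 mL total → factor 0.48/0.28 = 1.7143
Step 4: 0.35 mL + 20.4 mL = 20.75 mL total → factor 20.75/0.35 = 59.286
Product of known-step factors = 6098
Overall factor = 12.0 mg/mL / (7.39 ng/mL) = 1.6238 × 10^6
Step-2 factor = 1.6238 × 10^6 / 6098 = 266.29
v = 34.6 mL / 266.29 = 0.130 mL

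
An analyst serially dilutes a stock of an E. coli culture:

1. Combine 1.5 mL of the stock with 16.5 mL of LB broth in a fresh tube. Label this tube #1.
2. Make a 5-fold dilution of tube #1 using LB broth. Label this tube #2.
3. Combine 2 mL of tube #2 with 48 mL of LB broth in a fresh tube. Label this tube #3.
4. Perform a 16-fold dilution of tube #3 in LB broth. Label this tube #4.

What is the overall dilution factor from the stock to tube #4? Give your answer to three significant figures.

2.40 × 10^4

Step 1: 1.5 mL + 16.5 mL = 18 mL total → factor 18/1.5 = 12
Step 2: 5-fold → factor 5
Step 3: 2 mL + 48 mL = 50 mL total → factor 50/2 = 25
Step 4: 16-fold → factor 16
Overall dilution factor = 12 × 5 × 25 × 16 = 24000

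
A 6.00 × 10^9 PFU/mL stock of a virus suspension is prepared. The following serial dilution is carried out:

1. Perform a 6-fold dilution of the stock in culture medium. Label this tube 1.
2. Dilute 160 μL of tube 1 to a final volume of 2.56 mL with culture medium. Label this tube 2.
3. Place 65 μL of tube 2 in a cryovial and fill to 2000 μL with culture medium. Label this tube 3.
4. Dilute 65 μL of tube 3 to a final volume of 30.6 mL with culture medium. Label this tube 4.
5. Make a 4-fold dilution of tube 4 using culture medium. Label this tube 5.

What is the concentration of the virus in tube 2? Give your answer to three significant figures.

6.25 × 10^7 PFU/mL

Step 1: 6-fold → factor 6
Step 2: 160 μL brought to 2.56 mL → factor 2560/160 = 16
Dilution factor through tube 2 = 6 × 16 = 96
[tube 2] = 6.00 × 10^9 PFU/mL / 96 = 6.25 × 10^7 PFU/mL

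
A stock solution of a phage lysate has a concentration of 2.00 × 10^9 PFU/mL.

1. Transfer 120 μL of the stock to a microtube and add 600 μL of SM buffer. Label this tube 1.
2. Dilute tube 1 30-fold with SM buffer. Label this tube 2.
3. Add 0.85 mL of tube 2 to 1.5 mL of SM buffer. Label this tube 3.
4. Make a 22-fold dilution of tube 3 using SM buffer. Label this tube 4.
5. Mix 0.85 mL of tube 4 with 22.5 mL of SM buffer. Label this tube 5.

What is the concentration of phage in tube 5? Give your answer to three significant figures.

Step 1: 120 μL + 600 μL = 720 μL total → factor 720/120 = 6
Step 2: 30-fold → factor 30
Step 3: 0.85 mL + 1.5 mL = 2.35 mL total → factor 2.35/0.85 = 2.7647
Step 4: 22-fold → factor 22
Step 5: 0.85 mL + 22.5 mL = 23.35 mL total → factor 23.35/0.85 = 27.471
Overall dilution factor = 6 × 30 × 2.7647 × 22 × 27.471 = 3.0075 × 10^5
Final = 2.00 × 10^9 PFU/mL / 3.0075 × 10^5 = 6.65 × 10^3 PFU/mL

6.65 × 10^3 PFU/mL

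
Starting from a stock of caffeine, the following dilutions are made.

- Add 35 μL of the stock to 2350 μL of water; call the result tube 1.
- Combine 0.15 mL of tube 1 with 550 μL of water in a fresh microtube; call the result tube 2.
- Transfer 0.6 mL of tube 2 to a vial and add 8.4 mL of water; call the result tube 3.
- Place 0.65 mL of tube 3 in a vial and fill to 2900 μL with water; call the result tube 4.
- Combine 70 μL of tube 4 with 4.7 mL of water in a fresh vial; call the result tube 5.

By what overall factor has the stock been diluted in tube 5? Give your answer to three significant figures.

Step 1: 35 μL + 2350 μL = 2385 μL total → factor 2385/35 = 68.143
Step 2: 0.15 mL + 550 μL = 0.7 mL total → factor 0.7/0.15 = 4.6667
Step 3: 0.6 mL + 8.4 mL = 9 mL total → factor 9/0.6 = 15
Step 4: 0.65 mL brought to 2900 μL → factor 2.9/0.65 = 4.4615
Step 5: 70 μL + 4.7 mL = 4770 μL total → factor 4770/70 = 68.143
Overall dilution factor = 68.143 × 4.6667 × 15 × 4.4615 × 68.143 = 1.4502 × 10^6

1.45 × 10^6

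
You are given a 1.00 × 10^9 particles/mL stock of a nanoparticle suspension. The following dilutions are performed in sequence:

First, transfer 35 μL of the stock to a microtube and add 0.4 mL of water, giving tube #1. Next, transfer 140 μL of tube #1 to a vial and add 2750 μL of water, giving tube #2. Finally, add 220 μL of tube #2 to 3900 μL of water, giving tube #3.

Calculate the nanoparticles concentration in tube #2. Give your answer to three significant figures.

3.90 × 10^6 particles/mL

Step 1: 35 μL + 0.4 mL = 435 μL total → factor 435/35 = 12.429
Step 2: 140 μL + 2750 μL = 2890 μL total → factor 2890/140 = 20.643
Dilution factor through tube #2 = 12.429 × 20.643 = 256.56
[tube #2] = 1.00 × 10^9 particles/mL / 256.56 = 3.90 × 10^6 particles/mL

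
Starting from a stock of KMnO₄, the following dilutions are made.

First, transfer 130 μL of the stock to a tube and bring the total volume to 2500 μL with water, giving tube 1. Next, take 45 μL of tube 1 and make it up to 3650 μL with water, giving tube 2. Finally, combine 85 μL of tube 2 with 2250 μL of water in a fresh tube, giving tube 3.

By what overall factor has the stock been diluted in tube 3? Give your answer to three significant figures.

Step 1: 130 μL brought to 2500 μL → factor 2500/130 = 19.231
Step 2: 45 μL brought to 3650 μL → factor 3650/45 = 81.111
Step 3: 85 μL + 2250 μL = 2335 μL total → factor 2335/85 = 27.471
Overall dilution factor = 19.231 × 81.111 × 27.471 = 42849

4.28 × 10^4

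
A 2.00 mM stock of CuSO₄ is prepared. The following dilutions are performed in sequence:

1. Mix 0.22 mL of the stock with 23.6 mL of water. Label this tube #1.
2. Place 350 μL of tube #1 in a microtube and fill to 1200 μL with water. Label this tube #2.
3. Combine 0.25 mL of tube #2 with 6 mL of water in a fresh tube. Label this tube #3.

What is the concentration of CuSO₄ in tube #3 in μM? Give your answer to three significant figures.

0.216 μM

Step 1: 0.22 mL + 23.6 mL = 23.82 mL total → factor 23.82/0.22 = 108.27
Step 2: 350 μL brought to 1200 μL → factor 1200/350 = 3.4286
Step 3: 0.25 mL + 6 mL = 6.25 mL total → factor 6.25/0.25 = 25
Overall dilution factor = 108.27 × 3.4286 × 25 = 9280.5
Final = 2.00 mM / 9280.5 = 0.0002155 mM = 0.216 μM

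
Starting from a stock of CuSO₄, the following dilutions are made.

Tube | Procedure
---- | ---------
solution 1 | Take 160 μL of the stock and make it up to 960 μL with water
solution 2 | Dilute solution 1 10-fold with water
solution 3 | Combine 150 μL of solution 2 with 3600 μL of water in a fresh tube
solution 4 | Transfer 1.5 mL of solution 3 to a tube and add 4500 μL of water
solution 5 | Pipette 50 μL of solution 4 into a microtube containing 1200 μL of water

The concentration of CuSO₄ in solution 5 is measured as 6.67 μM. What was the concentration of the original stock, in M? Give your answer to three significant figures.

Step 1: 160 μL brought to 960 μL → factor 960/160 = 6
Step 2: 10-fold → factor 10
Step 3: 150 μL + 3600 μL = 3750 μL total → factor 3750/150 = 25
Step 4: 1.5 mL + 4500 μL = 6 mL total → factor 6/1.5 = 4
Step 5: 50 μL + 1200 μL = 1250 μL total → factor 1250/50 = 25
Overall dilution factor = 6 × 10 × 25 × 4 × 25 = 1.5 × 10^5
Stock = 6.67 μM × 1.5 × 10^5 = 1.000 × 10^6 μM = 1.00 M

1.00 M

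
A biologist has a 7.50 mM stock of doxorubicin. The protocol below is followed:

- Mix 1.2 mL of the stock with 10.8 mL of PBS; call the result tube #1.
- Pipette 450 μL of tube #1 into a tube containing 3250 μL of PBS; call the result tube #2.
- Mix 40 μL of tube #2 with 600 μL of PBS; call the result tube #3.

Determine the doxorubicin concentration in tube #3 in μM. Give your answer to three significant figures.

Step 1: 1.2 mL + 10.8 mL = 12 mL total → factor 12/1.2 = 10
Step 2: 450 μL + 3250 μL = 3700 μL total → factor 3700/450 = 8.2222
Step 3: 40 μL + 600 μL = 640 μL total → factor 640/40 = 16
Overall dilution factor = 10 × 8.2222 × 16 = 1315.6
Final = 7.50 mM / 1315.6 = 0.005701 mM = 5.70 μM

5.70 μM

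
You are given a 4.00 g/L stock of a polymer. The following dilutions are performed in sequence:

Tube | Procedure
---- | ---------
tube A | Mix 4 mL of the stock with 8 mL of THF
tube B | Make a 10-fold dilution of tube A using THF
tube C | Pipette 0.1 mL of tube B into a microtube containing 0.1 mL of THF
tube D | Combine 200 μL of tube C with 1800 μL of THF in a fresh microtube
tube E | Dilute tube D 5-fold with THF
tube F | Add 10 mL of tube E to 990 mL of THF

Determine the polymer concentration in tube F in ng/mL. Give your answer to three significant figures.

13.3 ng/mL

Step 1: 4 mL + 8 mL = 12 mL total → factor 12/4 = 3
Step 2: 10-fold → factor 10
Step 3: 0.1 mL + 0.1 mL = 0.2 mL total → factor 0.2/0.1 = 2
Step 4: 200 μL + 1800 μL = 2000 μL total → factor 2000/200 = 10
Step 5: 5-fold → factor 5
Step 6: 10 mL + 990 mL = 1000 mL total → factor 1000/10 = 100
Overall dilution factor = 3 × 10 × 2 × 10 × 5 × 100 = 3 × 10^5
Final = 4.00 g/L / 3 × 10^5 = 1.333 × 10^-5 g/L = 13.3 ng/mL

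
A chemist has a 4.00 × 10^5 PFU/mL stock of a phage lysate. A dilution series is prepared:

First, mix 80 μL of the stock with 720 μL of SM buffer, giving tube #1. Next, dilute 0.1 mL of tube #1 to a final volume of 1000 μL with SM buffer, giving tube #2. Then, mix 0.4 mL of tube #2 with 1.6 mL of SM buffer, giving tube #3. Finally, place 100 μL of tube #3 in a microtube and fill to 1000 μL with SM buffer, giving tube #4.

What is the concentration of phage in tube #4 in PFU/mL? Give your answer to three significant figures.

80.0 PFU/mL

Step 1: 80 μL + 720 μL = 800 μL total → factor 800/80 = 10
Step 2: 0.1 mL brought to 1000 μL → factor 1/0.1 = 10
Step 3: 0.4 mL + 1.6 mL = 2 mL total → factor 2/0.4 = 5
Step 4: 100 μL brought to 1000 μL → factor 1000/100 = 10
Overall dilution factor = 10 × 10 × 5 × 10 = 5000
Final = 4.00 × 10^5 PFU/mL / 5000 = 80.0 PFU/mL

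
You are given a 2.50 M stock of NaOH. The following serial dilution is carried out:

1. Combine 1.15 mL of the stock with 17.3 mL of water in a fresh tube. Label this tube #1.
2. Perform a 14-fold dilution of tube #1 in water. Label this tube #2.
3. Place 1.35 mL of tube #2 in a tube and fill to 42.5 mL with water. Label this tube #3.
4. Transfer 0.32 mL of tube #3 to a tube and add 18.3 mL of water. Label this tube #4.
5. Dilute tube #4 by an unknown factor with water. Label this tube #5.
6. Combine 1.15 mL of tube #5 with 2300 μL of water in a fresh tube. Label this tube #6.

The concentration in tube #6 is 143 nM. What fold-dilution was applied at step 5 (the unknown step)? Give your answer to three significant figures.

Step 1: 1.15 mL + 17.3 mL = 18.45 mL total → factor 18.45/1.15 = 16.043
Step 2: 14-fold → factor 14
Step 3: 1.35 mL brought to 42.5 mL → factor 42.5/1.35 = 31.481
Step 4: 0.32 mL + 18.3 mL = 18.62 mL total → factor 18.62/0.32 = 58.188
Step 5: unknown factor x
Step 6: 1.15 mL + 2300 μL = 3.45 mL total → factor 3.45/1.15 = 3
Product of known-step factors = 1.2343 × 10^6
Overall factor = 2.50 M / (143 nM) = 1.7483 × 10^7
x = 1.7483 × 10^7 / 1.2343 × 10^6 = 14.2

14.2-fold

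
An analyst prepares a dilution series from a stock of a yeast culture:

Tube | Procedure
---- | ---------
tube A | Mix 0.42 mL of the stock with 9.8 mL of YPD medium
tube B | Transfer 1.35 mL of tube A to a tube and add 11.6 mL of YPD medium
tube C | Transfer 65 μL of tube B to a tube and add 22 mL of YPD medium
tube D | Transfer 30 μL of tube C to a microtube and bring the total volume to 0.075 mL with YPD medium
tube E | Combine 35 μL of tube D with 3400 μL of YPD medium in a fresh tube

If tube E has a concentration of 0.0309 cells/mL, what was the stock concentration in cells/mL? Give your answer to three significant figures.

6.01 × 10^5 cells/mL

Step 1: 0.42 mL + 9.8 mL = 10.22 mL total → factor 10.22/0.42 = 24.333
Step 2: 1.35 mL + 11.6 mL = 12.95 mL total → factor 12.95/1.35 = 9.5926
Step 3: 65 μL + 22 mL = 22065 μL total → factor 22065/65 = 339.46
Step 4: 30 μL brought to 0.075 mL → factor 75/30 = 2.5
Step 5: 35 μL + 3400 μL = 3435 μL total → factor 3435/35 = 98.143
Overall dilution factor = 24.333 × 9.5926 × 339.46 × 2.5 × 98.143 = 1.9441 × 10^7
Stock = 0.0309 cells/mL × 1.9441 × 10^7 = 6.01 × 10^5 cells/mL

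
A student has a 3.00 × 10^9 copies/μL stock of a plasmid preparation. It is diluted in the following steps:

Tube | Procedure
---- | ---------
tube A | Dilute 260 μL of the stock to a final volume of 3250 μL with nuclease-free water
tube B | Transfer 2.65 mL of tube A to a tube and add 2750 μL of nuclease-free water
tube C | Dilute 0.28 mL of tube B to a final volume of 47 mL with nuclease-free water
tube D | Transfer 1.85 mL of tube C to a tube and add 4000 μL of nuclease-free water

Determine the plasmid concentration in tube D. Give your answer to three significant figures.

Step 1: 260 μL brought to 3250 μL → factor 3250/260 = 12.5
Step 2: 2.65 mL + 2750 μL = 5.4 mL total → factor 5.4/2.65 = 2.0377
Step 3: 0.28 mL brought to 47 mL → factor 47/0.28 = 167.86
Step 4: 1.85 mL + 4000 μL = 5.85 mL total → factor 5.85/1.85 = 3.1622
Overall dilution factor = 12.5 × 2.0377 × 167.86 × 3.1622 = 13520
Final = 3.00 × 10^9 copies/μL / 13520 = 2.22 × 10^5 copies/μL

2.22 × 10^5 copies/μL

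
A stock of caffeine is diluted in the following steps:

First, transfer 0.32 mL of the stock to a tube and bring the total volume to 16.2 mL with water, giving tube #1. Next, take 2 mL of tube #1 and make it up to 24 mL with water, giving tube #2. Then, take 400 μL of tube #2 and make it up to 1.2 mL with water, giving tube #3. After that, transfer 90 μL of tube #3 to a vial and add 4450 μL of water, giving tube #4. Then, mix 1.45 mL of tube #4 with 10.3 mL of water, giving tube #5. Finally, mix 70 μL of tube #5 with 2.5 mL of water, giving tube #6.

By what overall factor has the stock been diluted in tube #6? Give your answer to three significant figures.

Step 1: 0.32 mL brought to 16.2 mL → factor 16.2/0.32 = 50.625
Step 2: 2 mL brought to 24 mL → factor 24/2 = 12
Step 3: 400 μL brought to 1.2 mL → factor 1200/400 = 3
Step 4: 90 μL + 4450 μL = 4540 μL total → factor 4540/90 = 50.444
Step 5: 1.45 mL + 10.3 mL = 11.75 mL total → factor 11.75/1.45 = 8.1034
Step 6: 70 μL + 2.5 mL = 2570 μL total → factor 2570/70 = 36.714
Overall dilution factor = 50.625 × 12 × 3 × 50.444 × 8.1034 × 36.714 = 2.7352 × 10^7

2.74 × 10^7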